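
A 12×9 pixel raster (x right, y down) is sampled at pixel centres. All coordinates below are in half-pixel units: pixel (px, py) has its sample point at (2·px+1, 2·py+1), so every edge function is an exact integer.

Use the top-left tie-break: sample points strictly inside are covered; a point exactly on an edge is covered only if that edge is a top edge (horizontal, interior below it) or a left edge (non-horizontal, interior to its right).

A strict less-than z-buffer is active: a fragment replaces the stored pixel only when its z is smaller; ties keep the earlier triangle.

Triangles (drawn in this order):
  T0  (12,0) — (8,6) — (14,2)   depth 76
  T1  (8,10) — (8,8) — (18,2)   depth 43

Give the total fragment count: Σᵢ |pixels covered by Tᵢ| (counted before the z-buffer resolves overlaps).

T0:
  2·area = 20  (B↔C swapped to make it positive)
  edge (12, 0)→(14, 2): d=(2,2) right/bottom  bias=-1
  edge (14, 2)→(8, 6): d=(-6,4) right/bottom  bias=-1
  edge (8, 6)→(12, 0): d=(4,-6) top-left  bias=+0
    (6,0)@(13, 1): e=[0,10,10] → ·  [on edge]
    (5,1)@(11, 3): e=[8,6,6] → █
    (6,1)@(13, 3): e=[4,-2,18] → ·
    (7,1)@(15, 3): e=[0,-10,30] → ·  [on edge]
    (4,2)@(9, 5): e=[16,2,2] → █
    (5,2)@(11, 5): e=[12,-6,14] → ·
    (8,2)@(17, 5): e=[0,-30,50] → ·  [on edge]
    (4,3)@(9, 7): e=[20,-10,10] → ·
    (9,3)@(19, 7): e=[0,-50,70] → ·  [on edge]
    (10,4)@(21, 9): e=[0,-70,90] → ·  [on edge]
    (11,5)@(23, 11): e=[0,-90,110] → ·  [on edge]
  covered (2 px):
    · · · · · · · · · · · ·
    · · · · · █ · · · · · ·
    · · · · █ · · · · · · ·
    · · · · · · · · · · · ·
    · · · · · · · · · · · ·
    · · · · · · · · · · · ·
    · · · · · · · · · · · ·
    · · · · · · · · · · · ·
    · · · · · · · · · · · ·
T1:
  2·area = 20
  edge (8, 10)→(8, 8): d=(0,-2) top-left  bias=+0
  edge (8, 8)→(18, 2): d=(10,-6) top-left  bias=+0
  edge (18, 2)→(8, 10): d=(-10,8) right/bottom  bias=-1
    (6,2)@(13, 5): e=[10,0,10] → █  [on edge]
    (7,2)@(15, 5): e=[14,12,-6] → ·
    (5,3)@(11, 7): e=[6,8,6] → █
    (6,3)@(13, 7): e=[10,20,-10] → ·
    (4,4)@(9, 9): e=[2,16,2] → █
    (5,4)@(11, 9): e=[6,28,-14] → ·
    (1,5)@(3, 11): e=[-10,0,30] → ·  [on edge]
    (4,5)@(9, 11): e=[2,36,-18] → ·
  covered (3 px):
    · · · · · · · · · · · ·
    · · · · · · · · · · · ·
    · · · · · · █ · · · · ·
    · · · · · █ · · · · · ·
    · · · · █ · · · · · · ·
    · · · · · · · · · · · ·
    · · · · · · · · · · · ·
    · · · · · · · · · · · ·
    · · · · · · · · · · · ·

Result: 5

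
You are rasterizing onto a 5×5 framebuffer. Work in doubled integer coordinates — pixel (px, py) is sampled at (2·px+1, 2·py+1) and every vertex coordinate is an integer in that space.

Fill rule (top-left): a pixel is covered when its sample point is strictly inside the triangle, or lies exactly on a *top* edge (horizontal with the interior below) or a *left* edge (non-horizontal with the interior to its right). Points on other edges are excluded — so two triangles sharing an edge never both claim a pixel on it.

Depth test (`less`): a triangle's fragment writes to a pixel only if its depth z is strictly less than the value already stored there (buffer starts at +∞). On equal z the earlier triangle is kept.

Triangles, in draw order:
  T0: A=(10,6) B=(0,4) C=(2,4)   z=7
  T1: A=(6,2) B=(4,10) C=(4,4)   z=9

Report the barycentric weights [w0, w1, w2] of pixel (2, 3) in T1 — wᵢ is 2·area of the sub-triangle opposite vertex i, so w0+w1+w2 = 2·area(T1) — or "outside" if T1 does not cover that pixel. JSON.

T0:
  2·area = 4
  edge (10, 6)→(0, 4): d=(-10,-2) top-left  bias=+0
  edge (0, 4)→(2, 4): d=(2,0) top-left  bias=+0
  edge (2, 4)→(10, 6): d=(8,2) right/bottom  bias=-1
    (2,2)@(5, 5): e=[0,2,2] → #  [on edge]
    (3,2)@(7, 5): e=[4,2,-2] → ·
    (2,3)@(5, 7): e=[-20,6,18] → ·
  covered (1 px):
    · · · · ·
    · · · · ·
    · · # · ·
    · · · · ·
    · · · · ·
T1:
  2·area = 12
  edge (6, 2)→(4, 10): d=(-2,8) right/bottom  bias=-1
  edge (4, 10)→(4, 4): d=(0,-6) top-left  bias=+0
  edge (4, 4)→(6, 2): d=(2,-2) top-left  bias=+0
    (3,0)@(7, 1): e=[-6,18,0] → ·  [on edge]
    (2,1)@(5, 3): e=[6,6,0] → #  [on edge]
    (3,1)@(7, 3): e=[-10,18,4] → ·
    (1,2)@(3, 5): e=[18,-6,0] → ·  [on edge]
    (2,2)@(5, 5): e=[2,6,4] → #
    (3,2)@(7, 5): e=[-14,18,8] → ·
    (0,3)@(1, 7): e=[30,-18,0] → ·  [on edge]
    (2,3)@(5, 7): e=[-2,6,8] → ·
  covered (2 px):
    · · · · ·
    · · # · ·
    · · # · ·
    · · · · ·
    · · · · ·

Final: "outside"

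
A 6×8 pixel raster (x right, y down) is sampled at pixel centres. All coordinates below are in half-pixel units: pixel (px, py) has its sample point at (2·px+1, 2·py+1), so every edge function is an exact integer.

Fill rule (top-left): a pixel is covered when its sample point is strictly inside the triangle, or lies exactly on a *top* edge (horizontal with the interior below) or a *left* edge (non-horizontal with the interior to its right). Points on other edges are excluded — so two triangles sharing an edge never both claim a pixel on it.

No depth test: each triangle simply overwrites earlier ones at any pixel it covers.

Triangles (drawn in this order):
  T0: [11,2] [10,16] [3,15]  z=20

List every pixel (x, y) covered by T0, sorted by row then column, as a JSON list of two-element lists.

T0:
  2·area = 99
  edge (11, 2)→(10, 16): d=(-1,14) right/bottom  bias=-1
  edge (10, 16)→(3, 15): d=(-7,-1) top-left  bias=+0
  edge (3, 15)→(11, 2): d=(8,-13) top-left  bias=+0
    (4,3)@(9, 7): e=[23,62,14] → #
    (5,3)@(11, 7): e=[-5,64,40] → ·
    (3,4)@(7, 9): e=[49,46,4] → #
    (5,4)@(11, 9): e=[-7,50,56] → ·
    (3,5)@(7, 11): e=[47,32,20] → #
    (5,5)@(11, 11): e=[-9,36,72] → ·
    (2,6)@(5, 13): e=[73,16,10] → #
    (5,6)@(11, 13): e=[-11,22,88] → ·
    (1,7)@(3, 15): e=[99,0,0] → #  [on edge]
    (5,7)@(11, 15): e=[-13,8,104] → ·
  covered (12 px):
    · · · · · ·
    · · · · · ·
    · · · · · ·
    · · · · # ·
    · · · # # ·
    · · · # # ·
    · · # # # ·
    · # # # # ·

Final: [[4,3],[3,4],[4,4],[3,5],[4,5],[2,6],[3,6],[4,6],[1,7],[2,7],[3,7],[4,7]]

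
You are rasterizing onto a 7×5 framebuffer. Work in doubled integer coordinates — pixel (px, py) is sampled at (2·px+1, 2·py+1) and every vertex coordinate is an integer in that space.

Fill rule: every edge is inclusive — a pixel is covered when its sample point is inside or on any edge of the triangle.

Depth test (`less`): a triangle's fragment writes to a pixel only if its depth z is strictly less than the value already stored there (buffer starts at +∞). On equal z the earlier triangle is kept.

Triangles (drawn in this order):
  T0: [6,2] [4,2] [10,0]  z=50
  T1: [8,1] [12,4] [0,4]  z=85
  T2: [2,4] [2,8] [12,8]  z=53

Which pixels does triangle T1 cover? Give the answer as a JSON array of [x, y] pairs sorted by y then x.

T0:
  2·area = 4
  edge (6, 2)→(4, 2): d=(-2,0) inclusive
  edge (4, 2)→(10, 0): d=(6,-2) inclusive
  edge (10, 0)→(6, 2): d=(-4,2) inclusive
    (3,0)@(7, 1): e=[2,0,2] → #  [on edge]
    (4,0)@(9, 1): e=[2,4,-2] → ·
    (0,1)@(1, 3): e=[-2,0,6] → ·  [on edge]
    (3,1)@(7, 3): e=[-2,12,-6] → ·
  covered (1 px):
    · · · # · · ·
    · · · · · · ·
    · · · · · · ·
    · · · · · · ·
    · · · · · · ·
T1:
  2·area = 36
  edge (8, 1)→(12, 4): d=(4,3) inclusive
  edge (12, 4)→(0, 4): d=(-12,0) inclusive
  edge (0, 4)→(8, 1): d=(8,-3) inclusive
    (1,1)@(3, 3): e=[23,12,1] → #
    (2,1)@(5, 3): e=[17,12,7] → #
    (3,1)@(7, 3): e=[11,12,13] → #
    (4,1)@(9, 3): e=[5,12,19] → #
    (5,1)@(11, 3): e=[-1,12,25] → ·
    (1,2)@(3, 5): e=[31,-12,17] → ·
    (2,2)@(5, 5): e=[25,-12,23] → ·
    (3,2)@(7, 5): e=[19,-12,29] → ·
    (4,2)@(9, 5): e=[13,-12,35] → ·
  covered (4 px):
    · · · · · · ·
    · # # # # · ·
    · · · · · · ·
    · · · · · · ·
    · · · · · · ·
T2:
  2·area = 40  (B↔C swapped to make it positive)
  edge (2, 4)→(12, 8): d=(10,4) inclusive
  edge (12, 8)→(2, 8): d=(-10,0) inclusive
  edge (2, 8)→(2, 4): d=(0,-4) inclusive
    (1,2)@(3, 5): e=[6,30,4] → #
    (2,2)@(5, 5): e=[-2,30,12] → ·
    (1,3)@(3, 7): e=[26,10,4] → #
    (2,3)@(5, 7): e=[18,10,12] → #
    (3,3)@(7, 7): e=[10,10,20] → #
    (4,3)@(9, 7): e=[2,10,28] → #
    (5,3)@(11, 7): e=[-6,10,36] → ·
    (1,4)@(3, 9): e=[46,-10,4] → ·
    (2,4)@(5, 9): e=[38,-10,12] → ·
    (3,4)@(7, 9): e=[30,-10,20] → ·
    (4,4)@(9, 9): e=[22,-10,28] → ·
  covered (5 px):
    · · · · · · ·
    · · · · · · ·
    · # · · · · ·
    · # # # # · ·
    · · · · · · ·

Answer: [[1,1],[2,1],[3,1],[4,1]]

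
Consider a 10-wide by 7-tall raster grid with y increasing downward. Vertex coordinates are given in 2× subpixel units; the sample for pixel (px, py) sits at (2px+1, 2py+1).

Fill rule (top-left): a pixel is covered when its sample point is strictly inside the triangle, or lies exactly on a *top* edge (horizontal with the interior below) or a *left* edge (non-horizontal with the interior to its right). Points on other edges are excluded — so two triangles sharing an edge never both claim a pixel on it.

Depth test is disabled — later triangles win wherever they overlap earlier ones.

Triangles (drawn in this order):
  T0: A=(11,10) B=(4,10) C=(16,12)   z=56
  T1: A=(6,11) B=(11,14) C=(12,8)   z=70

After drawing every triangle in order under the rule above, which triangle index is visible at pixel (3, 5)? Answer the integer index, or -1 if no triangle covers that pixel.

T0:
  2·area = 14  (B↔C swapped to make it positive)
  edge (11, 10)→(16, 12): d=(5,2) right/bottom  bias=-1
  edge (16, 12)→(4, 10): d=(-12,-2) top-left  bias=+0
  edge (4, 10)→(11, 10): d=(7,0) top-left  bias=+0
    (5,5)@(11, 11): e=[5,2,7] → #
    (6,5)@(13, 11): e=[1,6,7] → #
    (7,5)@(15, 11): e=[-3,10,7] → ·
    (5,6)@(11, 13): e=[15,-22,21] → ·
    (6,6)@(13, 13): e=[11,-18,21] → ·
  covered (2 px):
    · · · · · · · · · ·
    · · · · · · · · · ·
    · · · · · · · · · ·
    · · · · · · · · · ·
    · · · · · · · · · ·
    · · · · · # # · · ·
    · · · · · · · · · ·
T1:
  2·area = 33  (B↔C swapped to make it positive)
  edge (6, 11)→(12, 8): d=(6,-3) top-left  bias=+0
  edge (12, 8)→(11, 14): d=(-1,6) right/bottom  bias=-1
  edge (11, 14)→(6, 11): d=(-5,-3) top-left  bias=+0
    (5,4)@(11, 9): e=[3,5,25] → #
    (6,4)@(13, 9): e=[9,-7,31] → ·
    (3,5)@(7, 11): e=[3,27,3] → #
    (4,5)@(9, 11): e=[9,15,9] → #
    (6,5)@(13, 11): e=[21,-9,21] → ·
    (3,6)@(7, 13): e=[15,25,-7] → ·
    (4,6)@(9, 13): e=[21,13,-1] → ·
    (5,6)@(11, 13): e=[27,1,5] → #
    (6,6)@(13, 13): e=[33,-11,11] → ·
  covered (5 px):
    · · · · · · · · · ·
    · · · · · · · · · ·
    · · · · · · · · · ·
    · · · · · · · · · ·
    · · · · · # · · · ·
    · · · # # # · · · ·
    · · · · · # · · · ·

Z-buffer (winner per pixel, '.' = empty):
  . . . . . . . . . .
  . . . . . . . . . .
  . . . . . . . . . .
  . . . . . . . . . .
  . . . . . 1 . . . .
  . . . 1 1 1 0 . . .
  . . . . . 1 . . . .

Result: 1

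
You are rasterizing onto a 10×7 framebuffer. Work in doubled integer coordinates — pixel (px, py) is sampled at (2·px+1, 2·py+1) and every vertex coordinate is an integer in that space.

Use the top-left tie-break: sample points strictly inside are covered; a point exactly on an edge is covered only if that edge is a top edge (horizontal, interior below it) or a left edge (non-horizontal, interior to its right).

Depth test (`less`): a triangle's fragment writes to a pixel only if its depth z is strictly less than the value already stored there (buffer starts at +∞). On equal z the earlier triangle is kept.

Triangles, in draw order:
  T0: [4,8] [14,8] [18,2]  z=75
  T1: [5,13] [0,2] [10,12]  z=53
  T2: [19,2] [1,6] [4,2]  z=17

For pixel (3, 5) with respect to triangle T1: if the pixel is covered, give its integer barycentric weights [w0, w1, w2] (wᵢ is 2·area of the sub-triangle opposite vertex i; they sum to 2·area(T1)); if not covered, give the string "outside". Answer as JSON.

T0:
  2·area = 60  (B↔C swapped to make it positive)
  edge (4, 8)→(18, 2): d=(14,-6) top-left  bias=+0
  edge (18, 2)→(14, 8): d=(-4,6) right/bottom  bias=-1
  edge (14, 8)→(4, 8): d=(-10,0) right/bottom  bias=-1
    (8,1)@(17, 3): e=[8,2,50] → █
    (9,1)@(19, 3): e=[20,-10,50] → ·
    (5,2)@(11, 5): e=[0,30,30] → █  [on edge]
    (6,2)@(13, 5): e=[12,18,30] → █
    (7,2)@(15, 5): e=[24,6,30] → █
    (8,2)@(17, 5): e=[36,-6,30] → ·
    (3,3)@(7, 7): e=[4,46,10] → █
    (4,3)@(9, 7): e=[16,34,10] → █
    (7,3)@(15, 7): e=[52,-2,10] → ·
    (3,4)@(7, 9): e=[32,38,-10] → ·
    (4,4)@(9, 9): e=[44,26,-10] → ·
    (5,4)@(11, 9): e=[56,14,-10] → ·
  covered (8 px):
    · · · · · · · · · ·
    · · · · · · · · █ ·
    · · · · · █ █ █ · ·
    · · · █ █ █ █ · · ·
    · · · · · · · · · ·
    · · · · · · · · · ·
    · · · · · · · · · ·
T1:
  2·area = 60
  edge (5, 13)→(0, 2): d=(-5,-11) top-left  bias=+0
  edge (0, 2)→(10, 12): d=(10,10) right/bottom  bias=-1
  edge (10, 12)→(5, 13): d=(-5,1) right/bottom  bias=-1
    (0,1)@(1, 3): e=[6,0,54] → ·  [on edge]
    (1,2)@(3, 5): e=[18,0,42] → ·  [on edge]
    (1,3)@(3, 7): e=[8,20,32] → █
    (2,3)@(5, 7): e=[30,0,30] → ·  [on edge]
    (1,4)@(3, 9): e=[-2,40,22] → ·
    (2,4)@(5, 9): e=[20,20,20] → █
    (3,4)@(7, 9): e=[42,0,18] → ·  [on edge]
    (2,5)@(5, 11): e=[10,40,10] → █
    (3,5)@(7, 11): e=[32,20,8] → █
    (4,5)@(9, 11): e=[54,0,6] → ·  [on edge]
    (7,5)@(15, 11): e=[120,-60,0] → ·  [on edge]
    (2,6)@(5, 13): e=[0,60,0] → ·  [on edge]
    (5,6)@(11, 13): e=[66,0,-6] → ·  [on edge]
  covered (4 px):
    · · · · · · · · · ·
    · · · · · · · · · ·
    · · · · · · · · · ·
    · █ · · · · · · · ·
    · · █ · · · · · · ·
    · · █ █ · · · · · ·
    · · · · · · · · · ·
T2:
  2·area = 60
  edge (19, 2)→(1, 6): d=(-18,4) right/bottom  bias=-1
  edge (1, 6)→(4, 2): d=(3,-4) top-left  bias=+0
  edge (4, 2)→(19, 2): d=(15,0) top-left  bias=+0
    (2,1)@(5, 3): e=[38,7,15] → █
    (3,1)@(7, 3): e=[30,15,15] → █
    (4,1)@(9, 3): e=[22,23,15] → █
    (5,1)@(11, 3): e=[14,31,15] → █
    (6,1)@(13, 3): e=[6,39,15] → █
    (7,1)@(15, 3): e=[-2,47,15] → ·
    (1,2)@(3, 5): e=[10,5,45] → █
    (3,2)@(7, 5): e=[-6,21,45] → ·
    (4,2)@(9, 5): e=[-14,29,45] → ·
    (5,2)@(11, 5): e=[-22,37,45] → ·
    (6,2)@(13, 5): e=[-30,45,45] → ·
    (1,3)@(3, 7): e=[-26,11,75] → ·
  covered (7 px):
    · · · · · · · · · ·
    · · █ █ █ █ █ · · ·
    · █ █ · · · · · · ·
    · · · · · · · · · ·
    · · · · · · · · · ·
    · · · · · · · · · ·
    · · · · · · · · · ·

Answer: [20,8,32]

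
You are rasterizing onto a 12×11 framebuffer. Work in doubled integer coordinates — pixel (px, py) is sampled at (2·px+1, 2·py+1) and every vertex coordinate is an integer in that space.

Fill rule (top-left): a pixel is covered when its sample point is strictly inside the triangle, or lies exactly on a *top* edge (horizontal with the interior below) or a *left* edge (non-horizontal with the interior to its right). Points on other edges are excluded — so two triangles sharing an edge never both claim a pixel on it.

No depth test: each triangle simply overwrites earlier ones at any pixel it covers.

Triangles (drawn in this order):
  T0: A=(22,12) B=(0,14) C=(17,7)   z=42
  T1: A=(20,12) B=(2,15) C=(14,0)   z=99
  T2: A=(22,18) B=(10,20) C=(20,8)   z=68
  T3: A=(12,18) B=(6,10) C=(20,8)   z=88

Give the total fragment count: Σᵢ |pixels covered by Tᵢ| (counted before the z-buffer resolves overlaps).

T0:
  2·area = 120
  edge (22, 12)→(0, 14): d=(-22,2) right/bottom  bias=-1
  edge (0, 14)→(17, 7): d=(17,-7) top-left  bias=+0
  edge (17, 7)→(22, 12): d=(5,5) right/bottom  bias=-1
    (5,0)@(11, 1): e=[264,-144,0] → ·  [on edge]
    (6,1)@(13, 3): e=[216,-96,0] → ·  [on edge]
    (7,2)@(15, 5): e=[168,-48,0] → ·  [on edge]
    (8,3)@(17, 7): e=[120,0,0] → ·  [on edge]
    (6,4)@(13, 9): e=[84,6,30] → #
    (7,4)@(15, 9): e=[80,20,20] → #
    (8,4)@(17, 9): e=[76,34,10] → #
    (9,4)@(19, 9): e=[72,48,0] → ·  [on edge]
    (4,5)@(9, 11): e=[48,12,60] → #
    (5,5)@(11, 11): e=[44,26,50] → #
    (9,5)@(19, 11): e=[28,82,10] → #
    (10,5)@(21, 11): e=[24,96,0] → ·  [on edge]
    (5,6)@(11, 13): e=[0,60,60] → ·  [on edge]
    (11,6)@(23, 13): e=[-24,144,0] → ·  [on edge]
  covered (13 px):
    · · · · · · · · · · · ·
    · · · · · · · · · · · ·
    · · · · · · · · · · · ·
    · · · · · · · · · · · ·
    · · · · · · # # # · · ·
    · · · · # # # # # # · ·
    · # # # # · · · · · · ·
    · · · · · · · · · · · ·
    · · · · · · · · · · · ·
    · · · · · · · · · · · ·
    · · · · · · · · · · · ·
T1:
  2·area = 234
  edge (20, 12)→(2, 15): d=(-18,3) right/bottom  bias=-1
  edge (2, 15)→(14, 0): d=(12,-15) top-left  bias=+0
  edge (14, 0)→(20, 12): d=(6,12) right/bottom  bias=-1
    (6,1)@(13, 3): e=[183,21,30] → #
    (7,1)@(15, 3): e=[177,51,6] → #
    (8,1)@(17, 3): e=[171,81,-18] → ·
    (5,2)@(11, 5): e=[153,15,66] → #
    (8,2)@(17, 5): e=[135,105,-6] → ·
    (4,3)@(9, 7): e=[123,9,102] → #
    (8,3)@(17, 7): e=[99,129,6] → #
    (9,3)@(19, 7): e=[93,159,-18] → ·
    (3,4)@(7, 9): e=[93,3,138] → #
    (9,4)@(19, 9): e=[57,183,-6] → ·
    (3,5)@(7, 11): e=[57,27,150] → #
    (9,5)@(19, 11): e=[21,207,6] → #
  covered (28 px):
    · · · · · · · · · · · ·
    · · · · · · # # · · · ·
    · · · · · # # # · · · ·
    · · · · # # # # # · · ·
    · · · # # # # # # · · ·
    · · · # # # # # # # · ·
    · · # # # # # · · · · ·
    · · · · · · · · · · · ·
    · · · · · · · · · · · ·
    · · · · · · · · · · · ·
    · · · · · · · · · · · ·
T2:
  2·area = 124
  edge (22, 18)→(10, 20): d=(-12,2) right/bottom  bias=-1
  edge (10, 20)→(20, 8): d=(10,-12) top-left  bias=+0
  edge (20, 8)→(22, 18): d=(2,10) right/bottom  bias=-1
    (9,1)@(19, 3): e=[186,-62,0] → ·  [on edge]
    (9,5)@(19, 11): e=[90,18,16] → #
    (10,5)@(21, 11): e=[86,42,-4] → ·
    (8,6)@(17, 13): e=[70,14,40] → #
    (10,6)@(21, 13): e=[62,62,0] → ·  [on edge]
    (7,7)@(15, 15): e=[50,10,64] → #
    (10,7)@(21, 15): e=[38,82,4] → #
    (11,7)@(23, 15): e=[34,106,-16] → ·
    (6,8)@(13, 17): e=[30,6,88] → #
    (11,8)@(23, 17): e=[10,126,-12] → ·
    (5,9)@(11, 19): e=[10,2,112] → #
    (8,9)@(17, 19): e=[-2,74,52] → ·
  covered (15 px):
    · · · · · · · · · · · ·
    · · · · · · · · · · · ·
    · · · · · · · · · · · ·
    · · · · · · · · · · · ·
    · · · · · · · · · · · ·
    · · · · · · · · · # · ·
    · · · · · · · · # # · ·
    · · · · · · · # # # # ·
    · · · · · · # # # # # ·
    · · · · · # # # · · · ·
    · · · · · · · · · · · ·
T3:
  2·area = 124
  edge (12, 18)→(6, 10): d=(-6,-8) top-left  bias=+0
  edge (6, 10)→(20, 8): d=(14,-2) top-left  bias=+0
  edge (20, 8)→(12, 18): d=(-8,10) right/bottom  bias=-1
    (6,4)@(13, 9): e=[62,0,62] → #  [on edge]
    (7,4)@(15, 9): e=[78,4,42] → #
    (8,4)@(17, 9): e=[94,8,22] → #
    (9,4)@(19, 9): e=[110,12,2] → #
    (10,4)@(21, 9): e=[126,16,-18] → ·
    (3,5)@(7, 11): e=[2,16,106] → #
    (4,5)@(9, 11): e=[18,20,86] → #
    (5,5)@(11, 11): e=[34,24,66] → #
    (9,5)@(19, 11): e=[98,40,-14] → ·
    (3,6)@(7, 13): e=[-10,44,90] → ·
    (4,6)@(9, 13): e=[6,48,70] → #
    (8,6)@(17, 13): e=[70,64,-10] → ·
  covered (16 px):
    · · · · · · · · · · · ·
    · · · · · · · · · · · ·
    · · · · · · · · · · · ·
    · · · · · · · · · · · ·
    · · · · · · # # # # · ·
    · · · # # # # # # · · ·
    · · · · # # # # · · · ·
    · · · · · # # · · · · ·
    · · · · · · · · · · · ·
    · · · · · · · · · · · ·
    · · · · · · · · · · · ·

Result: 72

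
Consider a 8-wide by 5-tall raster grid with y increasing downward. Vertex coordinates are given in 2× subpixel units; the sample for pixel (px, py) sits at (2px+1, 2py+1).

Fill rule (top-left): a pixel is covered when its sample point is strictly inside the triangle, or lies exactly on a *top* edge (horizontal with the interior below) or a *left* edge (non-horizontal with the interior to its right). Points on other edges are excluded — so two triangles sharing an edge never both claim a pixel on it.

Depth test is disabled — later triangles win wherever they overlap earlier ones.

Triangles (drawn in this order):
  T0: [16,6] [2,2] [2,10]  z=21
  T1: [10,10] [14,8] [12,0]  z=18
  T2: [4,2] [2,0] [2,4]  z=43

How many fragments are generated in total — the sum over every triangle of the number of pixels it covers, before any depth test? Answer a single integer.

T0:
  2·area = 112  (B↔C swapped to make it positive)
  edge (16, 6)→(2, 10): d=(-14,4) right/bottom  bias=-1
  edge (2, 10)→(2, 2): d=(0,-8) top-left  bias=+0
  edge (2, 2)→(16, 6): d=(14,4) right/bottom  bias=-1
    (1,1)@(3, 3): e=[94,8,10] → █
    (2,1)@(5, 3): e=[86,24,2] → █
    (3,1)@(7, 3): e=[78,40,-6] → ·
    (1,2)@(3, 5): e=[66,8,38] → █
    (3,2)@(7, 5): e=[50,40,22] → █
    (4,2)@(9, 5): e=[42,56,14] → █
    (5,2)@(11, 5): e=[34,72,6] → █
    (6,2)@(13, 5): e=[26,88,-2] → ·
    (1,3)@(3, 7): e=[38,8,66] → █
    (6,3)@(13, 7): e=[-2,88,26] → ·
    (1,4)@(3, 9): e=[10,8,94] → █
    (3,4)@(7, 9): e=[-6,40,78] → ·
  covered (14 px):
    · · · · · · · ·
    · █ █ · · · · ·
    · █ █ █ █ █ · ·
    · █ █ █ █ █ · ·
    · █ █ · · · · ·
T1:
  2·area = 36  (B↔C swapped to make it positive)
  edge (10, 10)→(12, 0): d=(2,-10) top-left  bias=+0
  edge (12, 0)→(14, 8): d=(2,8) right/bottom  bias=-1
  edge (14, 8)→(10, 10): d=(-4,2) right/bottom  bias=-1
    (5,2)@(11, 5): e=[0,18,18] → █  [on edge]
    (6,2)@(13, 5): e=[20,2,14] → █
    (7,2)@(15, 5): e=[40,-14,10] → ·
    (5,3)@(11, 7): e=[4,22,10] → █
    (7,3)@(15, 7): e=[44,-10,2] → ·
    (5,4)@(11, 9): e=[8,26,2] → █
    (6,4)@(13, 9): e=[28,10,-2] → ·
  covered (5 px):
    · · · · · · · ·
    · · · · · · · ·
    · · · · · █ █ ·
    · · · · · █ █ ·
    · · · · · █ · ·
T2:
  2·area = 8  (B↔C swapped to make it positive)
  edge (4, 2)→(2, 4): d=(-2,2) right/bottom  bias=-1
  edge (2, 4)→(2, 0): d=(0,-4) top-left  bias=+0
  edge (2, 0)→(4, 2): d=(2,2) right/bottom  bias=-1
    (1,0)@(3, 1): e=[4,4,0] → ·  [on edge]
    (2,0)@(5, 1): e=[0,12,-4] → ·  [on edge]
    (1,1)@(3, 3): e=[0,4,4] → ·  [on edge]
    (2,1)@(5, 3): e=[-4,12,0] → ·  [on edge]
    (0,2)@(1, 5): e=[0,-4,12] → ·  [on edge]
    (3,2)@(7, 5): e=[-12,20,0] → ·  [on edge]
    (4,3)@(9, 7): e=[-20,28,0] → ·  [on edge]
    (5,4)@(11, 9): e=[-28,36,0] → ·  [on edge]
  covered (0 px):
    · · · · · · · ·
    · · · · · · · ·
    · · · · · · · ·
    · · · · · · · ·
    · · · · · · · ·

Result: 19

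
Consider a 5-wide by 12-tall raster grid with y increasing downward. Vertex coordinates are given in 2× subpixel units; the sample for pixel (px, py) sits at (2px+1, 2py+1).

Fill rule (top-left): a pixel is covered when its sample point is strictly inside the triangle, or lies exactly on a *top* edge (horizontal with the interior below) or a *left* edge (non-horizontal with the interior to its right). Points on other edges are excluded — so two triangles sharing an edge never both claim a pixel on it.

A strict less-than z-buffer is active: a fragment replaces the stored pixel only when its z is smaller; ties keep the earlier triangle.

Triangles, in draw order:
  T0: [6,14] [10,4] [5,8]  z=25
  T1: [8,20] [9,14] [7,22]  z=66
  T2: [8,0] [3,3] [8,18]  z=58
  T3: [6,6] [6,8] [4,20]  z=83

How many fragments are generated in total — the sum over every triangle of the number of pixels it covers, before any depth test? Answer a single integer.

T0:
  2·area = 34  (B↔C swapped to make it positive)
  edge (6, 14)→(5, 8): d=(-1,-6) top-left  bias=+0
  edge (5, 8)→(10, 4): d=(5,-4) top-left  bias=+0
  edge (10, 4)→(6, 14): d=(-4,10) right/bottom  bias=-1
    (4,2)@(9, 5): e=[27,1,6] → #
    (3,3)@(7, 7): e=[13,3,18] → #
    (4,3)@(9, 7): e=[25,11,-2] → ·
    (3,4)@(7, 9): e=[11,13,10] → #
    (4,4)@(9, 9): e=[23,21,-10] → ·
    (3,5)@(7, 11): e=[9,23,2] → #
    (4,5)@(9, 11): e=[21,31,-18] → ·
    (3,6)@(7, 13): e=[7,33,-6] → ·
  covered (4 px):
    · · · · ·
    · · · · ·
    · · · · #
    · · · # ·
    · · · # ·
    · · · # ·
    · · · · ·
    · · · · ·
    · · · · ·
    · · · · ·
    · · · · ·
    · · · · ·
T1:
  2·area = 4  (B↔C swapped to make it positive)
  edge (8, 20)→(7, 22): d=(-1,2) right/bottom  bias=-1
  edge (7, 22)→(9, 14): d=(2,-8) top-left  bias=+0
  edge (9, 14)→(8, 20): d=(-1,6) right/bottom  bias=-1
  covered (0 px):
    · · · · ·
    · · · · ·
    · · · · ·
    · · · · ·
    · · · · ·
    · · · · ·
    · · · · ·
    · · · · ·
    · · · · ·
    · · · · ·
    · · · · ·
    · · · · ·
T2:
  2·area = 90  (B↔C swapped to make it positive)
  edge (8, 0)→(8, 18): d=(0,18) right/bottom  bias=-1
  edge (8, 18)→(3, 3): d=(-5,-15) top-left  bias=+0
  edge (3, 3)→(8, 0): d=(5,-3) top-left  bias=+0
    (3,0)@(7, 1): e=[18,70,2] → #
    (4,0)@(9, 1): e=[-18,100,8] → ·
    (1,1)@(3, 3): e=[90,0,0] → #  [on edge]
    (2,1)@(5, 3): e=[54,30,6] → #
    (4,1)@(9, 3): e=[-18,90,18] → ·
    (1,2)@(3, 5): e=[90,-10,10] → ·
    (2,2)@(5, 5): e=[54,20,16] → #
    (4,2)@(9, 5): e=[-18,80,28] → ·
    (2,3)@(5, 7): e=[54,10,26] → #
    (4,3)@(9, 7): e=[-18,70,38] → ·
    (2,4)@(5, 9): e=[54,0,36] → #  [on edge]
    (4,4)@(9, 9): e=[-18,60,48] → ·
    (3,7)@(7, 15): e=[18,0,72] → #  [on edge]
    (4,10)@(9, 21): e=[-18,0,108] → ·  [on edge]
  covered (13 px):
    · · · # ·
    · # # # ·
    · · # # ·
    · · # # ·
    · · # # ·
    · · · # ·
    · · · # ·
    · · · # ·
    · · · · ·
    · · · · ·
    · · · · ·
    · · · · ·
T3:
  2·area = 4
  edge (6, 6)→(6, 8): d=(0,2) right/bottom  bias=-1
  edge (6, 8)→(4, 20): d=(-2,12) right/bottom  bias=-1
  edge (4, 20)→(6, 6): d=(2,-14) top-left  bias=+0
    (2,6)@(5, 13): e=[2,2,0] → #  [on edge]
    (3,6)@(7, 13): e=[-2,-22,28] → ·
    (2,7)@(5, 15): e=[2,-2,4] → ·
  covered (1 px):
    · · · · ·
    · · · · ·
    · · · · ·
    · · · · ·
    · · · · ·
    · · · · ·
    · · # · ·
    · · · · ·
    · · · · ·
    · · · · ·
    · · · · ·
    · · · · ·

Answer: 18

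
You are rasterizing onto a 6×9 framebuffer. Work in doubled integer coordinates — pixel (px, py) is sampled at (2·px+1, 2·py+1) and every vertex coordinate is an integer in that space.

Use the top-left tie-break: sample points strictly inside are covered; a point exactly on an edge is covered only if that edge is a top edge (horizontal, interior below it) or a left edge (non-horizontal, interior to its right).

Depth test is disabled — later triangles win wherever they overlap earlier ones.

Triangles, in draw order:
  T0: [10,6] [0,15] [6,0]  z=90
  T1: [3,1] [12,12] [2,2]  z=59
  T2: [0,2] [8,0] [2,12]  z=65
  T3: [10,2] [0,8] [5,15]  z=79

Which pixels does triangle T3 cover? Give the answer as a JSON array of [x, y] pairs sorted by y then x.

T0:
  2·area = 96
  edge (10, 6)→(0, 15): d=(-10,9) right/bottom  bias=-1
  edge (0, 15)→(6, 0): d=(6,-15) top-left  bias=+0
  edge (6, 0)→(10, 6): d=(4,6) right/bottom  bias=-1
    (2,1)@(5, 3): e=[75,3,18] → X
    (3,1)@(7, 3): e=[57,33,6] → X
    (4,1)@(9, 3): e=[39,63,-6] → .
    (2,2)@(5, 5): e=[55,15,26] → X
    (4,2)@(9, 5): e=[19,75,2] → X
    (5,2)@(11, 5): e=[1,105,-10] → .
    (2,3)@(5, 7): e=[35,27,34] → X
    (4,3)@(9, 7): e=[-1,87,10] → .
    (1,4)@(3, 9): e=[33,9,54] → X
    (3,4)@(7, 9): e=[-3,69,30] → .
    (1,5)@(3, 11): e=[13,21,62] → X
    (2,5)@(5, 11): e=[-5,51,50] → .
  covered (11 px):
    . . . . . .
    . . X X . .
    . . X X X .
    . . X X . .
    . X X . . .
    . X . . . .
    X . . . . .
    . . . . . .
    . . . . . .
T1:
  2·area = 20
  edge (3, 1)→(12, 12): d=(9,11) right/bottom  bias=-1
  edge (12, 12)→(2, 2): d=(-10,-10) top-left  bias=+0
  edge (2, 2)→(3, 1): d=(1,-1) top-left  bias=+0
    (0,0)@(1, 1): e=[22,0,-2] → .  [on edge]
    (1,0)@(3, 1): e=[0,20,0] → .  [on edge]
    (0,1)@(1, 3): e=[40,-20,0] → .  [on edge]
    (1,1)@(3, 3): e=[18,0,2] → X  [on edge]
    (2,1)@(5, 3): e=[-4,20,4] → .
    (1,2)@(3, 5): e=[36,-20,4] → .
    (2,2)@(5, 5): e=[14,0,6] → X  [on edge]
    (3,2)@(7, 5): e=[-8,20,8] → .
    (2,3)@(5, 7): e=[32,-20,8] → .
    (3,3)@(7, 7): e=[10,0,10] → X  [on edge]
    (4,3)@(9, 7): e=[-12,20,12] → .
    (3,4)@(7, 9): e=[28,-20,12] → .
    (4,4)@(9, 9): e=[6,0,14] → X  [on edge]
    (5,5)@(11, 11): e=[2,0,18] → X  [on edge]
  covered (5 px):
    . . . . . .
    . X . . . .
    . . X . . .
    . . . X . .
    . . . . X .
    . . . . . X
    . . . . . .
    . . . . . .
    . . . . . .
T2:
  2·area = 84
  edge (0, 2)→(8, 0): d=(8,-2) top-left  bias=+0
  edge (8, 0)→(2, 12): d=(-6,12) right/bottom  bias=-1
  edge (2, 12)→(0, 2): d=(-2,-10) top-left  bias=+0
    (2,0)@(5, 1): e=[2,30,52] → X
    (3,0)@(7, 1): e=[6,6,72] → X
    (4,0)@(9, 1): e=[10,-18,92] → .
    (0,1)@(1, 3): e=[10,66,8] → X
    (1,1)@(3, 3): e=[14,42,28] → X
    (3,1)@(7, 3): e=[22,-6,68] → .
    (0,2)@(1, 5): e=[26,54,4] → X
    (3,2)@(7, 5): e=[38,-18,64] → .
    (0,3)@(1, 7): e=[42,42,0] → X  [on edge]
    (2,3)@(5, 7): e=[50,-6,40] → .
    (0,4)@(1, 9): e=[58,30,-4] → .
    (1,4)@(3, 9): e=[62,6,16] → X
    (1,8)@(3, 17): e=[126,-42,0] → .  [on edge]
  covered (11 px):
    . . X X . .
    X X X . . .
    X X X . . .
    X X . . . .
    . X . . . .
    . . . . . .
    . . . . . .
    . . . . . .
    . . . . . .
T3:
  2·area = 100  (B↔C swapped to make it positive)
  edge (10, 2)→(5, 15): d=(-5,13) right/bottom  bias=-1
  edge (5, 15)→(0, 8): d=(-5,-7) top-left  bias=+0
  edge (0, 8)→(10, 2): d=(10,-6) top-left  bias=+0
    (4,1)@(9, 3): e=[8,88,4] → X
    (5,1)@(11, 3): e=[-18,102,16] → .
    (2,2)@(5, 5): e=[50,50,0] → X  [on edge]
    (3,2)@(7, 5): e=[24,64,12] → X
    (4,2)@(9, 5): e=[-2,78,24] → .
    (1,3)@(3, 7): e=[66,26,8] → X
    (4,3)@(9, 7): e=[-12,68,44] → .
    (0,4)@(1, 9): e=[82,2,16] → X
    (4,4)@(9, 9): e=[-22,58,64] → .
    (0,5)@(1, 11): e=[72,-8,36] → .
    (1,5)@(3, 11): e=[46,6,48] → X
    (3,5)@(7, 11): e=[-6,34,72] → .
    (2,7)@(5, 15): e=[0,0,100] → .  [on edge]
  covered (13 px):
    . . . . . .
    . . . . X .
    . . X X . .
    . X X X . .
    X X X X . .
    . X X . . .
    . . X . . .
    . . . . . .
    . . . . . .

Final: [[4,1],[2,2],[3,2],[1,3],[2,3],[3,3],[0,4],[1,4],[2,4],[3,4],[1,5],[2,5],[2,6]]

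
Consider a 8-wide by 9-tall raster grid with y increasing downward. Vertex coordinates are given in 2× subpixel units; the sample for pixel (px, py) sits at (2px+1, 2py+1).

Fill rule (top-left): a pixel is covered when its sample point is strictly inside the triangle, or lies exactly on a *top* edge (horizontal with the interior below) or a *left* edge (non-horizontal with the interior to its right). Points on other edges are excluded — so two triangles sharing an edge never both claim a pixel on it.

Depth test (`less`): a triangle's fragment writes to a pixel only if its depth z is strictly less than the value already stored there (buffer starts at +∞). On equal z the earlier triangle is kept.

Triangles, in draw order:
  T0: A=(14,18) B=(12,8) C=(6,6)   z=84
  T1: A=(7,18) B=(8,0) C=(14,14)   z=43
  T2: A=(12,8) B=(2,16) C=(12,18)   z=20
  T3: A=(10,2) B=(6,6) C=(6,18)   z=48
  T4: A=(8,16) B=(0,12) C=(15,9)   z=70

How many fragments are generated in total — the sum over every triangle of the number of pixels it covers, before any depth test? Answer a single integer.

T0:
  2·area = 56  (B↔C swapped to make it positive)
  edge (14, 18)→(6, 6): d=(-8,-12) top-left  bias=+0
  edge (6, 6)→(12, 8): d=(6,2) right/bottom  bias=-1
  edge (12, 8)→(14, 18): d=(2,10) right/bottom  bias=-1
    (5,1)@(11, 3): e=[84,-28,0] → .  [on edge]
    (1,2)@(3, 5): e=[-28,0,84] → .  [on edge]
    (3,3)@(7, 7): e=[4,4,48] → X
    (4,3)@(9, 7): e=[28,0,28] → .  [on edge]
    (3,4)@(7, 9): e=[-12,16,52] → .
    (4,4)@(9, 9): e=[12,12,32] → X
    (5,4)@(11, 9): e=[36,8,12] → X
    (6,4)@(13, 9): e=[60,4,-8] → .
    (7,4)@(15, 9): e=[84,0,-28] → .  [on edge]
    (4,5)@(9, 11): e=[-4,24,36] → .
    (5,5)@(11, 11): e=[20,20,16] → X
    (6,5)@(13, 11): e=[44,16,-4] → .
    (6,6)@(13, 13): e=[28,28,0] → .  [on edge]
  covered (6 px):
    . . . . . . . .
    . . . . . . . .
    . . . . . . . .
    . . . X . . . .
    . . . . X X . .
    . . . . . X . .
    . . . . . X . .
    . . . . . . X .
    . . . . . . . .
T1:
  2·area = 122
  edge (7, 18)→(8, 0): d=(1,-18) top-left  bias=+0
  edge (8, 0)→(14, 14): d=(6,14) right/bottom  bias=-1
  edge (14, 14)→(7, 18): d=(-7,4) right/bottom  bias=-1
    (4,1)@(9, 3): e=[21,4,97] → X
    (5,1)@(11, 3): e=[57,-24,89] → .
    (4,2)@(9, 5): e=[23,16,83] → X
    (5,2)@(11, 5): e=[59,-12,75] → .
    (4,3)@(9, 7): e=[25,28,69] → X
    (5,3)@(11, 7): e=[61,0,61] → .  [on edge]
    (4,4)@(9, 9): e=[27,40,55] → X
    (5,4)@(11, 9): e=[63,12,47] → X
    (6,4)@(13, 9): e=[99,-16,39] → .
    (4,5)@(9, 11): e=[29,52,41] → X
    (6,5)@(13, 11): e=[101,-4,25] → .
    (4,6)@(9, 13): e=[31,64,27] → X
  covered (12 px):
    . . . . . . . .
    . . . . X . . .
    . . . . X . . .
    . . . . X . . .
    . . . . X X . .
    . . . . X X . .
    . . . . X X X .
    . . . . X X . .
    . . . . . . . .
T2:
  2·area = 100  (B↔C swapped to make it positive)
  edge (12, 8)→(12, 18): d=(0,10) right/bottom  bias=-1
  edge (12, 18)→(2, 16): d=(-10,-2) top-left  bias=+0
  edge (2, 16)→(12, 8): d=(10,-8) top-left  bias=+0
    (5,4)@(11, 9): e=[10,88,2] → X
    (6,4)@(13, 9): e=[-10,92,18] → .
    (4,5)@(9, 11): e=[30,64,6] → X
    (6,5)@(13, 11): e=[-10,72,38] → .
    (3,6)@(7, 13): e=[50,40,10] → X
    (6,6)@(13, 13): e=[-10,52,58] → .
    (2,7)@(5, 15): e=[70,16,14] → X
    (6,7)@(13, 15): e=[-10,32,78] → .
    (2,8)@(5, 17): e=[70,-4,34] → .
    (3,8)@(7, 17): e=[50,0,50] → X  [on edge]
    (6,8)@(13, 17): e=[-10,12,98] → .
  covered (13 px):
    . . . . . . . .
    . . . . . . . .
    . . . . . . . .
    . . . . . . . .
    . . . . . X . .
    . . . . X X . .
    . . . X X X . .
    . . X X X X . .
    . . . X X X . .
T3:
  2·area = 48  (B↔C swapped to make it positive)
  edge (10, 2)→(6, 18): d=(-4,16) right/bottom  bias=-1
  edge (6, 18)→(6, 6): d=(0,-12) top-left  bias=+0
  edge (6, 6)→(10, 2): d=(4,-4) top-left  bias=+0
    (5,0)@(11, 1): e=[-12,60,0] → .  [on edge]
    (4,1)@(9, 3): e=[12,36,0] → X  [on edge]
    (5,1)@(11, 3): e=[-20,60,8] → .
    (3,2)@(7, 5): e=[36,12,0] → X  [on edge]
    (5,2)@(11, 5): e=[-28,60,16] → .
    (2,3)@(5, 7): e=[60,-12,0] → .  [on edge]
    (3,3)@(7, 7): e=[28,12,8] → X
    (4,3)@(9, 7): e=[-4,36,16] → .
    (1,4)@(3, 9): e=[84,-36,0] → .  [on edge]
    (3,4)@(7, 9): e=[20,12,16] → X
    (4,4)@(9, 9): e=[-12,36,24] → .
    (0,5)@(1, 11): e=[108,-60,0] → .  [on edge]
  covered (7 px):
    . . . . . . . .
    . . . . X . . .
    . . . X X . . .
    . . . X . . . .
    . . . X . . . .
    . . . X . . . .
    . . . X . . . .
    . . . . . . . .
    . . . . . . . .
T4:
  2·area = 84
  edge (8, 16)→(0, 12): d=(-8,-4) top-left  bias=+0
  edge (0, 12)→(15, 9): d=(15,-3) top-left  bias=+0
  edge (15, 9)→(8, 16): d=(-7,7) right/bottom  bias=-1
    (7,4)@(15, 9): e=[84,0,0] → .  [on edge]
    (2,5)@(5, 11): e=[28,0,56] → X  [on edge]
    (3,5)@(7, 11): e=[36,6,42] → X
    (4,5)@(9, 11): e=[44,12,28] → X
    (5,5)@(11, 11): e=[52,18,14] → X
    (6,5)@(13, 11): e=[60,24,0] → .  [on edge]
    (1,6)@(3, 13): e=[4,24,56] → X
    (5,6)@(11, 13): e=[36,48,0] → .  [on edge]
    (1,7)@(3, 15): e=[-12,54,42] → .
    (2,7)@(5, 15): e=[-4,60,28] → .
    (3,7)@(7, 15): e=[4,66,14] → X
    (4,7)@(9, 15): e=[12,72,0] → .  [on edge]
    (3,8)@(7, 17): e=[-12,96,0] → .  [on edge]
  covered (9 px):
    . . . . . . . .
    . . . . . . . .
    . . . . . . . .
    . . . . . . . .
    . . . . . . . .
    . . X X X X . .
    . X X X X . . .
    . . . X . . . .
    . . . . . . . .

Final: 47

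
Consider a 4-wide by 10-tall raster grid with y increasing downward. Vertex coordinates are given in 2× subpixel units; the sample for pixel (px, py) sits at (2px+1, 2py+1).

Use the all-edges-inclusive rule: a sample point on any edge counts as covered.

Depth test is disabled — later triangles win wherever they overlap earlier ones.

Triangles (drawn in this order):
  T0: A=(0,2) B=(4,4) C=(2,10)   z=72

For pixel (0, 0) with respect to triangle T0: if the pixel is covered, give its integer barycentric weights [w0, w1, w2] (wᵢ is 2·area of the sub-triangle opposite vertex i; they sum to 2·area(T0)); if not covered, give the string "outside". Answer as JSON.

T0:
  2·area = 28
  edge (0, 2)→(4, 4): d=(4,2) inclusive
  edge (4, 4)→(2, 10): d=(-2,6) inclusive
  edge (2, 10)→(0, 2): d=(-2,-8) inclusive
    (2,0)@(5, 1): e=[-14,0,42] → ·  [on edge]
    (0,1)@(1, 3): e=[2,20,6] → #
    (1,1)@(3, 3): e=[-2,8,22] → ·
    (0,2)@(1, 5): e=[10,16,2] → #
    (1,2)@(3, 5): e=[6,4,18] → #
    (2,2)@(5, 5): e=[2,-8,34] → ·
    (0,3)@(1, 7): e=[18,12,-2] → ·
    (1,3)@(3, 7): e=[14,0,14] → #  [on edge]
    (2,3)@(5, 7): e=[10,-12,30] → ·
    (1,4)@(3, 9): e=[22,-4,10] → ·
    (0,6)@(1, 13): e=[42,0,-14] → ·  [on edge]
  covered (4 px):
    · · · ·
    # · · ·
    # # · ·
    · # · ·
    · · · ·
    · · · ·
    · · · ·
    · · · ·
    · · · ·
    · · · ·

Result: "outside"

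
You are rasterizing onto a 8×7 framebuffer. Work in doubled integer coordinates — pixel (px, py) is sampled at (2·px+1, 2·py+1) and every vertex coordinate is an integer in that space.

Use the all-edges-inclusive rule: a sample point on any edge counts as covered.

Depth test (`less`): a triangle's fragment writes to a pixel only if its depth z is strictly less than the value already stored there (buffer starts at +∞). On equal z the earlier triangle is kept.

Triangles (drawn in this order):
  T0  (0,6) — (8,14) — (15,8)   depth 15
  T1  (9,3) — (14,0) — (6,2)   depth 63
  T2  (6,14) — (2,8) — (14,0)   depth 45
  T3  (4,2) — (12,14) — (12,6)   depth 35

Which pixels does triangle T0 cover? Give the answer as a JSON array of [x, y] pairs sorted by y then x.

T0:
  2·area = 104  (B↔C swapped to make it positive)
  edge (0, 6)→(15, 8): d=(15,2) inclusive
  edge (15, 8)→(8, 14): d=(-7,6) inclusive
  edge (8, 14)→(0, 6): d=(-8,-8) inclusive
    (0,3)@(1, 7): e=[13,91,0] → #  [on edge]
    (1,3)@(3, 7): e=[9,79,16] → #
    (2,3)@(5, 7): e=[5,67,32] → #
    (3,3)@(7, 7): e=[1,55,48] → #
    (4,3)@(9, 7): e=[-3,43,64] → ·
    (0,4)@(1, 9): e=[43,77,-16] → ·
    (1,4)@(3, 9): e=[39,65,0] → #  [on edge]
    (4,4)@(9, 9): e=[27,29,48] → #
    (5,4)@(11, 9): e=[23,17,64] → #
    (6,4)@(13, 9): e=[19,5,80] → #
    (7,4)@(15, 9): e=[15,-7,96] → ·
    (1,5)@(3, 11): e=[69,51,-16] → ·
    (2,5)@(5, 11): e=[65,39,0] → #  [on edge]
    (3,6)@(7, 13): e=[91,13,0] → #  [on edge]
  covered (16 px):
    · · · · · · · ·
    · · · · · · · ·
    · · · · · · · ·
    # # # # · · · ·
    · # # # # # # ·
    · · # # # # · ·
    · · · # # · · ·
T1:
  2·area = 14  (B↔C swapped to make it positive)
  edge (9, 3)→(6, 2): d=(-3,-1) inclusive
  edge (6, 2)→(14, 0): d=(8,-2) inclusive
  edge (14, 0)→(9, 3): d=(-5,3) inclusive
    (1,0)@(3, 1): e=[0,-14,28] → ·  [on edge]
    (5,0)@(11, 1): e=[8,2,4] → #
    (6,0)@(13, 1): e=[10,6,-2] → ·
    (4,1)@(9, 3): e=[0,14,0] → #  [on edge]
    (5,1)@(11, 3): e=[2,18,-6] → ·
    (4,2)@(9, 5): e=[-6,30,-10] → ·
    (7,2)@(15, 5): e=[0,42,-28] → ·  [on edge]
  covered (2 px):
    · · · · · # · ·
    · · · · # · · ·
    · · · · · · · ·
    · · · · · · · ·
    · · · · · · · ·
    · · · · · · · ·
    · · · · · · · ·
T2:
  2·area = 104
  edge (6, 14)→(2, 8): d=(-4,-6) inclusive
  edge (2, 8)→(14, 0): d=(12,-8) inclusive
  edge (14, 0)→(6, 14): d=(-8,14) inclusive
    (6,0)@(13, 1): e=[94,4,6] → #
    (7,0)@(15, 1): e=[106,20,-22] → ·
    (5,1)@(11, 3): e=[74,12,18] → #
    (6,1)@(13, 3): e=[86,28,-10] → ·
    (3,2)@(7, 5): e=[42,4,58] → #
    (4,2)@(9, 5): e=[54,20,30] → #
    (6,2)@(13, 5): e=[78,52,-26] → ·
    (2,3)@(5, 7): e=[22,12,70] → #
    (5,3)@(11, 7): e=[58,60,-14] → ·
    (1,4)@(3, 9): e=[2,20,82] → #
    (4,4)@(9, 9): e=[38,68,-2] → ·
    (1,5)@(3, 11): e=[-6,44,66] → ·
  covered (13 px):
    · · · · · · # ·
    · · · · · # · ·
    · · · # # # · ·
    · · # # # · · ·
    · # # # · · · ·
    · · # # · · · ·
    · · · · · · · ·
T3:
  2·area = 64  (B↔C swapped to make it positive)
  edge (4, 2)→(12, 6): d=(8,4) inclusive
  edge (12, 6)→(12, 14): d=(0,8) inclusive
  edge (12, 14)→(4, 2): d=(-8,-12) inclusive
    (2,1)@(5, 3): e=[4,56,4] → #
    (3,1)@(7, 3): e=[-4,40,28] → ·
    (2,2)@(5, 5): e=[20,56,-12] → ·
    (3,2)@(7, 5): e=[12,40,12] → #
    (4,2)@(9, 5): e=[4,24,36] → #
    (5,2)@(11, 5): e=[-4,8,60] → ·
    (3,3)@(7, 7): e=[28,40,-4] → ·
    (4,3)@(9, 7): e=[20,24,20] → #
    (5,3)@(11, 7): e=[12,8,44] → #
    (6,3)@(13, 7): e=[4,-8,68] → ·
    (4,4)@(9, 9): e=[36,24,4] → #
    (6,4)@(13, 9): e=[20,-8,52] → ·
  covered (8 px):
    · · · · · · · ·
    · · # · · · · ·
    · · · # # · · ·
    · · · · # # · ·
    · · · · # # · ·
    · · · · · # · ·
    · · · · · · · ·

Result: [[0,3],[1,3],[2,3],[3,3],[1,4],[2,4],[3,4],[4,4],[5,4],[6,4],[2,5],[3,5],[4,5],[5,5],[3,6],[4,6]]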